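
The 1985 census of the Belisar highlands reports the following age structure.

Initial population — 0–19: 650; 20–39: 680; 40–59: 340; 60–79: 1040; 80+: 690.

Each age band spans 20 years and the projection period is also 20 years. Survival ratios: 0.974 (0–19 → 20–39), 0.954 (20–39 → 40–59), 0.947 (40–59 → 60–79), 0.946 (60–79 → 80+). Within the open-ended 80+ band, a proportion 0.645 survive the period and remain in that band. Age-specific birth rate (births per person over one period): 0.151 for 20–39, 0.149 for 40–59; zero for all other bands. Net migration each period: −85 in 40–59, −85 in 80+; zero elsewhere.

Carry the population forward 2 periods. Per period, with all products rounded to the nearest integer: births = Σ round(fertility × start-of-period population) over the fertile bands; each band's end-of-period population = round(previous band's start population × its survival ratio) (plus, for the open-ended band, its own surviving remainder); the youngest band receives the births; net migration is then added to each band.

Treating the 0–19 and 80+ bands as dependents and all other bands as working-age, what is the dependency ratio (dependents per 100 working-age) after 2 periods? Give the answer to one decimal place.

— Period 1 —
Births: 680 × 0.151 = 103  |  340 × 0.149 = 51 → 154
20–39: 650 × 0.974 = 633
40–59: 680 × 0.954 = 649
60–79: 340 × 0.947 = 322
80+: 1040 × 0.946 + 690 × 0.645 = 984 + 445 = 1429
Net migration: 40–59 − 85 → 564; 80+ − 85 → 1344
Population now: 0–19=154, 20–39=633, 40–59=564, 60–79=322, 80+=1344
— Period 2 —
Births: 633 × 0.151 = 96  |  564 × 0.149 = 84 → 180
20–39: 154 × 0.974 = 150
40–59: 633 × 0.954 = 604
60–79: 564 × 0.947 = 534
80+: 322 × 0.946 + 1344 × 0.645 = 305 + 867 = 1172
Net migration: 40–59 − 85 → 519; 80+ − 85 → 1087
Population now: 0–19=180, 20–39=150, 40–59=519, 60–79=534, 80+=1087
Dependents (band 0–19 + band 80+) = 180 + 1087 = 1267; working-age = 1203; ratio = 1267/1203 × 100 = 105.3

105.3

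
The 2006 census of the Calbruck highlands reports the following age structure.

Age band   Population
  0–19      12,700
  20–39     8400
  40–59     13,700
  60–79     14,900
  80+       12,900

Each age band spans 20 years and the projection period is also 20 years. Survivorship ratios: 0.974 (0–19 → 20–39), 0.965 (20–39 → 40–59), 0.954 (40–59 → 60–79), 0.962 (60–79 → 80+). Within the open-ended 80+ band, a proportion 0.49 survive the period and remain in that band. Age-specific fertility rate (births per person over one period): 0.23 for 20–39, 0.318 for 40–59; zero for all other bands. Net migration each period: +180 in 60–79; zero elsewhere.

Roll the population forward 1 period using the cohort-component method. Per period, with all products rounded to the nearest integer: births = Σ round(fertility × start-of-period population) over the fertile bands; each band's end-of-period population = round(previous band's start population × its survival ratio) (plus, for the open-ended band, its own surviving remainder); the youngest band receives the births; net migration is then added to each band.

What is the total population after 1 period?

(Groups numbered youngest = 1 to oldest = 5.)
After projecting period 1:
Births: 8400 × 0.23 = 1932, 13700 × 0.318 = 4357 ⇒ total 6289
Group 2: 12700 × 0.974 = 12370
Group 3: 8400 × 0.965 = 8106
Group 4: 13700 × 0.954 = 13070
Group 5: 14900 × 0.962 + 12900 × 0.49 = 14334 + 6321 = 20655
Net migration: Group 4 + 180 → 13250
→ [6289, 12370, 8106, 13250, 20655]
Total after period 1: 6289 + 12370 + 8106 + 13250 + 20655 = 60670

60670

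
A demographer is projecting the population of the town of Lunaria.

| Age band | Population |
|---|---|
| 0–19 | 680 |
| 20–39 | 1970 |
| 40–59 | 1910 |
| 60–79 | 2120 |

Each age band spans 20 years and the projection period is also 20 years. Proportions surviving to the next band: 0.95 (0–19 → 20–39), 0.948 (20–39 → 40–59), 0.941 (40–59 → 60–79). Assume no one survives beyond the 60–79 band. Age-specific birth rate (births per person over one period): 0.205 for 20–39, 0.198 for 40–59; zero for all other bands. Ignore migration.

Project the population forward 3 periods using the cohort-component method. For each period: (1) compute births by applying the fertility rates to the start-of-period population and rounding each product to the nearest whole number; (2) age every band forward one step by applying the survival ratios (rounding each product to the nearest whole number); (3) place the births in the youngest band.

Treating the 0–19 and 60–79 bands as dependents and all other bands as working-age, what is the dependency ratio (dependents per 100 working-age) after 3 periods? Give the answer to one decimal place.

(Groups numbered youngest = 1 to oldest = 4.)
After projecting period 1:
Births: 1970 * 0.205 = 404  |  1910 * 0.198 = 378 → total 782
Group 2: 680 * 0.95 = 646
Group 3: 1970 * 0.948 = 1868
Group 4: 1910 * 0.941 = 1797
End of period: [782, 646, 1868, 1797]
After projecting period 2:
Births: 646 * 0.205 = 132  |  1868 * 0.198 = 370 → total 502
Group 2: 782 * 0.95 = 743
Group 3: 646 * 0.948 = 612
Group 4: 1868 * 0.941 = 1758
End of period: [502, 743, 612, 1758]
After projecting period 3:
Births: 743 * 0.205 = 152  |  612 * 0.198 = 121 → total 273
Group 2: 502 * 0.95 = 477
Group 3: 743 * 0.948 = 704
Group 4: 612 * 0.941 = 576
End of period: [273, 477, 704, 576]
Dependents (band 0–19 + band 60–79) = 273 + 576 = 849; working-age = 1181; ratio = 849/1181 × 100 = 71.9

71.9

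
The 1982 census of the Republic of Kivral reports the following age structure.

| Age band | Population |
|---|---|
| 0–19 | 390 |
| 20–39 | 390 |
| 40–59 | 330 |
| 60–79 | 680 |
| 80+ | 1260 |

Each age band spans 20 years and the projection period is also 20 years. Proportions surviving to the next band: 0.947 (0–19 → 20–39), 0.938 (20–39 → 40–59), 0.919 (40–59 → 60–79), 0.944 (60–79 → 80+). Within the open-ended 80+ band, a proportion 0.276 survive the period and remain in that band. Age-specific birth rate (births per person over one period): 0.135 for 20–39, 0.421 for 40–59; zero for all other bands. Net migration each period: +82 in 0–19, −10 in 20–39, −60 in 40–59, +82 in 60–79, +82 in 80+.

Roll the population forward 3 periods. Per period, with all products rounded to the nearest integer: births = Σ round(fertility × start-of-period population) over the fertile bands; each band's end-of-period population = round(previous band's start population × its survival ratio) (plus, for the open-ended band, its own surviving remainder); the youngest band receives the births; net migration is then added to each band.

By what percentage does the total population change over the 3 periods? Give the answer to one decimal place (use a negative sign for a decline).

-47.2

Call the groups 1 to 5, youngest first.
After projecting period 1:
Births: 390 * 0.135 = 53  |  330 * 0.421 = 139 — total 192
Group 2: 390 * 0.947 = 369
Group 3: 390 * 0.938 = 366
Group 4: 330 * 0.919 = 303
Group 5: 680 * 0.944 + 1260 * 0.276 = 642 + 348 = 990
Net migration: Group 1 + 82 → 274; Group 2 − 10 → 359; Group 3 − 60 → 306; Group 4 + 82 → 385; Group 5 + 82 → 1072
End of period: [274, 359, 306, 385, 1072]
After projecting period 2:
Births: 359 * 0.135 = 48  |  306 * 0.421 = 129 — total 177
Group 2: 274 * 0.947 = 259
Group 3: 359 * 0.938 = 337
Group 4: 306 * 0.919 = 281
Group 5: 385 * 0.944 + 1072 * 0.276 = 363 + 296 = 659
Net migration: Group 1 + 82 → 259; Group 2 − 10 → 249; Group 3 − 60 → 277; Group 4 + 82 → 363; Group 5 + 82 → 741
End of period: [259, 249, 277, 363, 741]
After projecting period 3:
Births: 249 * 0.135 = 34  |  277 * 0.421 = 117 — total 151
Group 2: 259 * 0.947 = 245
Group 3: 249 * 0.938 = 234
Group 4: 277 * 0.919 = 255
Group 5: 363 * 0.944 + 741 * 0.276 = 343 + 205 = 548
Net migration: Group 1 + 82 → 233; Group 2 − 10 → 235; Group 3 − 60 → 174; Group 4 + 82 → 337; Group 5 + 82 → 630
End of period: [233, 235, 174, 337, 630]
Total: 3050 → 1609; change = -1441; percentage change = -47.2%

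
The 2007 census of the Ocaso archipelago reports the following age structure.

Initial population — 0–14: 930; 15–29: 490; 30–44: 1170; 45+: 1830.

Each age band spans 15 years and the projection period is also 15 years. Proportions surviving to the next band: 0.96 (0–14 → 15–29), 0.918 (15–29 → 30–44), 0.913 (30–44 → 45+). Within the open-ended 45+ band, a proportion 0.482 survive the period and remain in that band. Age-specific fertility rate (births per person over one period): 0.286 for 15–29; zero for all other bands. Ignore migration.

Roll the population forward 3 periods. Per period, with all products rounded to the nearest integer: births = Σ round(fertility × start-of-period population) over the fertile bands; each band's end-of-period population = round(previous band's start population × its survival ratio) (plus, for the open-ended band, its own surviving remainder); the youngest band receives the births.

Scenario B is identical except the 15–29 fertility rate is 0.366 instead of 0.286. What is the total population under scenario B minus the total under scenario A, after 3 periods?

After projecting period 1:
Births: 490 × 0.286 = 140
15–29: 930 × 0.96 = 893
30–44: 490 × 0.918 = 450
45+: 1170 × 0.913 + 1830 × 0.482 = 1068 + 882 = 1950
End of period: [140, 893, 450, 1950]
After projecting period 2:
Births: 893 × 0.286 = 255
15–29: 140 × 0.96 = 134
30–44: 893 × 0.918 = 820
45+: 450 × 0.913 + 1950 × 0.482 = 411 + 940 = 1351
End of period: [255, 134, 820, 1351]
After projecting period 3:
Births: 134 × 0.286 = 38
15–29: 255 × 0.96 = 245
30–44: 134 × 0.918 = 123
45+: 820 × 0.913 + 1351 × 0.482 = 749 + 651 = 1400
End of period: [38, 245, 123, 1400]
Scenario A total after 3 periods: 1806
Scenario B projection —
After projecting period 1:
Births: 490 × 0.366 = 179
15–29: 930 × 0.96 = 893
30–44: 490 × 0.918 = 450
45+: 1170 × 0.913 + 1830 × 0.482 = 1068 + 882 = 1950
End of period: [179, 893, 450, 1950]
After projecting period 2:
Births: 893 × 0.366 = 327
15–29: 179 × 0.96 = 172
30–44: 893 × 0.918 = 820
45+: 450 × 0.913 + 1950 × 0.482 = 411 + 940 = 1351
End of period: [327, 172, 820, 1351]
After projecting period 3:
Births: 172 × 0.366 = 63
15–29: 327 × 0.96 = 314
30–44: 172 × 0.918 = 158
45+: 820 × 0.913 + 1351 × 0.482 = 749 + 651 = 1400
End of period: [63, 314, 158, 1400]
Scenario B total after 3 periods: 1935
Difference B − A = 1935 − 1806 = 129

129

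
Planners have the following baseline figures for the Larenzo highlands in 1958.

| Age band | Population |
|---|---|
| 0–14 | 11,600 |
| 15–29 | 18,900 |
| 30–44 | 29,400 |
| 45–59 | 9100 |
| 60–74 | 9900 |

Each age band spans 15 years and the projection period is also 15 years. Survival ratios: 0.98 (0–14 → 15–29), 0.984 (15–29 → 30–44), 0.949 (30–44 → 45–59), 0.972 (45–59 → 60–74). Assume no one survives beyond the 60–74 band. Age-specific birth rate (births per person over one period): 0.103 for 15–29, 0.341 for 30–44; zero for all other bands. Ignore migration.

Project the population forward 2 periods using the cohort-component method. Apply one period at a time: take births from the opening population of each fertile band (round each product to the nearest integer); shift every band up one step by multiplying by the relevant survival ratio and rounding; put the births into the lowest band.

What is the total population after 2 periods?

[period 1]
Births: 18900 * 0.103 = 1947  |  29400 * 0.341 = 10025 — total 11972
15–29: 11600 * 0.98 = 11368
30–44: 18900 * 0.984 = 18598
45–59: 29400 * 0.949 = 27901
60–74: 9100 * 0.972 = 8845
End of period: [11972, 11368, 18598, 27901, 8845]
[period 2]
Births: 11368 * 0.103 = 1171  |  18598 * 0.341 = 6342 — total 7513
15–29: 11972 * 0.98 = 11733
30–44: 11368 * 0.984 = 11186
45–59: 18598 * 0.949 = 17650
60–74: 27901 * 0.972 = 27120
End of period: [7513, 11733, 11186, 17650, 27120]
Total after period 2: 7513 + 11733 + 11186 + 17650 + 27120 = 75202

75202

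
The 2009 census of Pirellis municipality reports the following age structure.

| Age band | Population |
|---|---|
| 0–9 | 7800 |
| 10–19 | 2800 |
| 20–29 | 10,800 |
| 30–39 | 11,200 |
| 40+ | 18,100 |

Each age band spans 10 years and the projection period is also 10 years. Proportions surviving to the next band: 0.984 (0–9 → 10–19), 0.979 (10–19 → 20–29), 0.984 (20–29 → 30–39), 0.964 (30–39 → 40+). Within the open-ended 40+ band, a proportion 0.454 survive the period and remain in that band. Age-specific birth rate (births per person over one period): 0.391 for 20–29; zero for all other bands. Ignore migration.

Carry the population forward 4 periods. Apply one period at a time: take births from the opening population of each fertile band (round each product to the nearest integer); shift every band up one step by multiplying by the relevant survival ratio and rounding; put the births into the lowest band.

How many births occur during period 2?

Period 1:
Births: 10800 × 0.391 = 4223
10–19: 7800 × 0.984 = 7675
20–29: 2800 × 0.979 = 2741
30–39: 10800 × 0.984 = 10627
40+: 11200 × 0.964 + 18100 × 0.454 = 10797 + 8217 = 19014
Population now: 0–9=4223, 10–19=7675, 20–29=2741, 30–39=10627, 40+=19014
Period 2:
Births: 2741 × 0.391 = 1072
10–19: 4223 × 0.984 = 4155
20–29: 7675 × 0.979 = 7514
30–39: 2741 × 0.984 = 2697
40+: 10627 × 0.964 + 19014 × 0.454 = 10244 + 8632 = 18876
Population now: 0–9=1072, 10–19=4155, 20–29=7514, 30–39=2697, 40+=18876

1072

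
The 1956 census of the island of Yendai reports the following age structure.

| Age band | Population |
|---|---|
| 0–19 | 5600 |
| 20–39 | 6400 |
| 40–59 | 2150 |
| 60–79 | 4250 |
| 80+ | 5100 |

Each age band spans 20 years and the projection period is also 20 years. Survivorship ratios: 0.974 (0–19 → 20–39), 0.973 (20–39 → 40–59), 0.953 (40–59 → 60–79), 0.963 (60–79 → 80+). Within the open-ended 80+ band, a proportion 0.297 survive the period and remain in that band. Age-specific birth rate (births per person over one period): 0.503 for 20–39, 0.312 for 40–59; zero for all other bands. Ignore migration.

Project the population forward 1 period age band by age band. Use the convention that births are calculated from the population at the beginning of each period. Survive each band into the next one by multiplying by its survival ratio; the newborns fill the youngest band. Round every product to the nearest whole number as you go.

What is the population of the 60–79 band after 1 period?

2049

After projecting period 1:
Births: 6400 * 0.503 = 3219 ; 2150 * 0.312 = 671 — total 3890
20–39: 5600 * 0.974 = 5454
40–59: 6400 * 0.973 = 6227
60–79: 2150 * 0.953 = 2049
80+: 4250 * 0.963 + 5100 * 0.297 = 4093 + 1515 = 5608
Giving 3890 / 5454 / 6227 / 2049 / 5608.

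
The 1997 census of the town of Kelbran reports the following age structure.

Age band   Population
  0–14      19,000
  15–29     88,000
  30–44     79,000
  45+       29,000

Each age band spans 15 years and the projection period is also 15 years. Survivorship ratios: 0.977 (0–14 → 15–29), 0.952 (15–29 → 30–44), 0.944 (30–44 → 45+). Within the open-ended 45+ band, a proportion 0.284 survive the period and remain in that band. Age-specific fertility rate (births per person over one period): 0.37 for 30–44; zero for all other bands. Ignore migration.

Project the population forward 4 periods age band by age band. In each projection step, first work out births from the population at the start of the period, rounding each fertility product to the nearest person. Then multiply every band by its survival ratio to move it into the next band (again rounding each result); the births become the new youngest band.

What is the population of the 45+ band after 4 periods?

38678

Let band 1 be 0–14 through band 4 = 45+.
Period 1.
Births: 79000 * 0.37 = 29230
Band 2: 19000 * 0.977 = 18563
Band 3: 88000 * 0.952 = 83776
Band 4: 79000 * 0.944 + 29000 * 0.284 = 74576 + 8236 = 82812
End of period: [29230, 18563, 83776, 82812]
Period 2.
Births: 83776 * 0.37 = 30997
Band 2: 29230 * 0.977 = 28558
Band 3: 18563 * 0.952 = 17672
Band 4: 83776 * 0.944 + 82812 * 0.284 = 79085 + 23519 = 102604
End of period: [30997, 28558, 17672, 102604]
Period 3.
Births: 17672 * 0.37 = 6539
Band 2: 30997 * 0.977 = 30284
Band 3: 28558 * 0.952 = 27187
Band 4: 17672 * 0.944 + 102604 * 0.284 = 16682 + 29140 = 45822
End of period: [6539, 30284, 27187, 45822]
Period 4.
Births: 27187 * 0.37 = 10059
Band 2: 6539 * 0.977 = 6389
Band 3: 30284 * 0.952 = 28830
Band 4: 27187 * 0.944 + 45822 * 0.284 = 25665 + 13013 = 38678
End of period: [10059, 6389, 28830, 38678]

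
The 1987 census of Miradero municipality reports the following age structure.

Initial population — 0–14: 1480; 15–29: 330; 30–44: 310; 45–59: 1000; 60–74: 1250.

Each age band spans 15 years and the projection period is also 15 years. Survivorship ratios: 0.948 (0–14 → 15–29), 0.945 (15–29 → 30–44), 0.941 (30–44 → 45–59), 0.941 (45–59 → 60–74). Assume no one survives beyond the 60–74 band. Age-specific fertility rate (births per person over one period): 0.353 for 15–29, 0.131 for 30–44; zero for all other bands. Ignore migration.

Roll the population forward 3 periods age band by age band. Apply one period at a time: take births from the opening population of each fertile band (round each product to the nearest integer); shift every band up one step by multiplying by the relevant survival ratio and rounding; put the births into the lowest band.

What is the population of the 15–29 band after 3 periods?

508

After projecting period 1:
Births: 330 × 0.353 = 116, 310 × 0.131 = 41 ⇒ total 157
15–29: 1480 × 0.948 = 1403
30–44: 330 × 0.945 = 312
45–59: 310 × 0.941 = 292
60–74: 1000 × 0.941 = 941
→ [157, 1403, 312, 292, 941]
After projecting period 2:
Births: 1403 × 0.353 = 495, 312 × 0.131 = 41 ⇒ total 536
15–29: 157 × 0.948 = 149
30–44: 1403 × 0.945 = 1326
45–59: 312 × 0.941 = 294
60–74: 292 × 0.941 = 275
→ [536, 149, 1326, 294, 275]
After projecting period 3:
Births: 149 × 0.353 = 53, 1326 × 0.131 = 174 ⇒ total 227
15–29: 536 × 0.948 = 508
30–44: 149 × 0.945 = 141
45–59: 1326 × 0.941 = 1248
60–74: 294 × 0.941 = 277
→ [227, 508, 141, 1248, 277]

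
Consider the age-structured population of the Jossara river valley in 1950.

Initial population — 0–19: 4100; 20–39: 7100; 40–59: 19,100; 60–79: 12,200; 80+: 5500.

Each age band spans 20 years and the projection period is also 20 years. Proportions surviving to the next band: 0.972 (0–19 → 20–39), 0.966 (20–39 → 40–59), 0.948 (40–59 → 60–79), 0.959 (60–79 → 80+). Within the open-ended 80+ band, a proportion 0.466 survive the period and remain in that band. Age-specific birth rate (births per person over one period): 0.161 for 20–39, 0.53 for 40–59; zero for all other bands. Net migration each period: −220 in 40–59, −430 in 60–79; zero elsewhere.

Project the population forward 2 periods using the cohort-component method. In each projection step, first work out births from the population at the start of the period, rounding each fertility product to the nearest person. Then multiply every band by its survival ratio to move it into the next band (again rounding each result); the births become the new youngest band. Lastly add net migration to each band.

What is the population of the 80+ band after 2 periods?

23599

After projecting period 1:
Births: 7100 × 0.161 = 1143  |  19100 × 0.53 = 10123 → total 11266
20–39: 4100 × 0.972 = 3985
40–59: 7100 × 0.966 = 6859
60–79: 19100 × 0.948 = 18107
80+: 12200 × 0.959 + 5500 × 0.466 = 11700 + 2563 = 14263
Net migration: 40–59 − 220 → 6639; 60–79 − 430 → 17677
Giving 11266 / 3985 / 6639 / 17677 / 14263.
After projecting period 2:
Births: 3985 × 0.161 = 642  |  6639 × 0.53 = 3519 → total 4161
20–39: 11266 × 0.972 = 10951
40–59: 3985 × 0.966 = 3850
60–79: 6639 × 0.948 = 6294
80+: 17677 × 0.959 + 14263 × 0.466 = 16952 + 6647 = 23599
Net migration: 40–59 − 220 → 3630; 60–79 − 430 → 5864
Giving 4161 / 10951 / 3630 / 5864 / 23599.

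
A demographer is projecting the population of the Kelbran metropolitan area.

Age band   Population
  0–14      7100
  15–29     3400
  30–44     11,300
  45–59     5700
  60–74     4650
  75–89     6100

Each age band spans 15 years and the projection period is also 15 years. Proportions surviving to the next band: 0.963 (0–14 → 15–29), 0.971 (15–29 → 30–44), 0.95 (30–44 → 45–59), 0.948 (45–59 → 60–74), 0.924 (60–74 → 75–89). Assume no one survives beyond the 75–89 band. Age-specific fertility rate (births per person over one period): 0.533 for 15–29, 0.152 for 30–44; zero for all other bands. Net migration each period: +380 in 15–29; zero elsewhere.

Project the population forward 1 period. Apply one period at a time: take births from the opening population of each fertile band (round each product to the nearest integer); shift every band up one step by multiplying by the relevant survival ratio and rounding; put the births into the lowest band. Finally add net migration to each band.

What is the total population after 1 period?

34484

Let group 1 be 0–14 through group 6 = 75–89.
[period 1]
Births: 3400 × 0.533 = 1812  |  11300 × 0.152 = 1718 → 3530
Group 2: 7100 × 0.963 = 6837
Group 3: 3400 × 0.971 = 3301
Group 4: 11300 × 0.95 = 10735
Group 5: 5700 × 0.948 = 5404
Group 6: 4650 × 0.924 = 4297
Net migration: Group 2 + 380 → 7217
Population now: 0–14=3530, 15–29=7217, 30–44=3301, 45–59=10735, 60–74=5404, 75–89=4297
Total after period 1: 3530 + 7217 + 3301 + 10735 + 5404 + 4297 = 34484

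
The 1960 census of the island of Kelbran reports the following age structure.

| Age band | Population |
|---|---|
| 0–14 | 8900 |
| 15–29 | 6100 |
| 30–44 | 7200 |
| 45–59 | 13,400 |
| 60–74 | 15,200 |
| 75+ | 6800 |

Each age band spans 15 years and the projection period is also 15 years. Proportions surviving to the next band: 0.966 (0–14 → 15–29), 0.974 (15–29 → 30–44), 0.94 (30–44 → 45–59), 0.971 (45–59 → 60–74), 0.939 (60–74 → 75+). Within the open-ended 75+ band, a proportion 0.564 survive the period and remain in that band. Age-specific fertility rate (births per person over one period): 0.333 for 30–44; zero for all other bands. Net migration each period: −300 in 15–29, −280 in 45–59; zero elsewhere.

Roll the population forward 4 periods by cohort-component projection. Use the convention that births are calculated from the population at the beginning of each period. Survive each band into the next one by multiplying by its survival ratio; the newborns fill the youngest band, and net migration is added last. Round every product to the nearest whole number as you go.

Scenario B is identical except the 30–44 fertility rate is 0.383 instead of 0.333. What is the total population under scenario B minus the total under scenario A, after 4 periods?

— Period 1 —
Births: 7200 × 0.333 = 2398
15–29: 8900 × 0.966 = 8597
30–44: 6100 × 0.974 = 5941
45–59: 7200 × 0.94 = 6768
60–74: 13400 × 0.971 = 13011
75+: 15200 × 0.939 + 6800 × 0.564 = 14273 + 3835 = 18108
Net migration: 15–29 − 300 → 8297; 45–59 − 280 → 6488
→ [2398, 8297, 5941, 6488, 13011, 18108]
— Period 2 —
Births: 5941 × 0.333 = 1978
15–29: 2398 × 0.966 = 2316
30–44: 8297 × 0.974 = 8081
45–59: 5941 × 0.94 = 5585
60–74: 6488 × 0.971 = 6300
75+: 13011 × 0.939 + 18108 × 0.564 = 12217 + 10213 = 22430
Net migration: 15–29 − 300 → 2016; 45–59 − 280 → 5305
→ [1978, 2016, 8081, 5305, 6300, 22430]
— Period 3 —
Births: 8081 × 0.333 = 2691
15–29: 1978 × 0.966 = 1911
30–44: 2016 × 0.974 = 1964
45–59: 8081 × 0.94 = 7596
60–74: 5305 × 0.971 = 5151
75+: 6300 × 0.939 + 22430 × 0.564 = 5916 + 12651 = 18567
Net migration: 15–29 − 300 → 1611; 45–59 − 280 → 7316
→ [2691, 1611, 1964, 7316, 5151, 18567]
— Period 4 —
Births: 1964 × 0.333 = 654
15–29: 2691 × 0.966 = 2600
30–44: 1611 × 0.974 = 1569
45–59: 1964 × 0.94 = 1846
60–74: 7316 × 0.971 = 7104
75+: 5151 × 0.939 + 18567 × 0.564 = 4837 + 10472 = 15309
Net migration: 15–29 − 300 → 2300; 45–59 − 280 → 1566
→ [654, 2300, 1569, 1566, 7104, 15309]
Scenario A total after 4 periods: 28502
Scenario B projection —
— Period 1 —
Births: 7200 × 0.383 = 2758
15–29: 8900 × 0.966 = 8597
30–44: 6100 × 0.974 = 5941
45–59: 7200 × 0.94 = 6768
60–74: 13400 × 0.971 = 13011
75+: 15200 × 0.939 + 6800 × 0.564 = 14273 + 3835 = 18108
Net migration: 15–29 − 300 → 8297; 45–59 − 280 → 6488
→ [2758, 8297, 5941, 6488, 13011, 18108]
— Period 2 —
Births: 5941 × 0.383 = 2275
15–29: 2758 × 0.966 = 2664
30–44: 8297 × 0.974 = 8081
45–59: 5941 × 0.94 = 5585
60–74: 6488 × 0.971 = 6300
75+: 13011 × 0.939 + 18108 × 0.564 = 12217 + 10213 = 22430
Net migration: 15–29 − 300 → 2364; 45–59 − 280 → 5305
→ [2275, 2364, 8081, 5305, 6300, 22430]
— Period 3 —
Births: 8081 × 0.383 = 3095
15–29: 2275 × 0.966 = 2198
30–44: 2364 × 0.974 = 2303
45–59: 8081 × 0.94 = 7596
60–74: 5305 × 0.971 = 5151
75+: 6300 × 0.939 + 22430 × 0.564 = 5916 + 12651 = 18567
Net migration: 15–29 − 300 → 1898; 45–59 − 280 → 7316
→ [3095, 1898, 2303, 7316, 5151, 18567]
— Period 4 —
Births: 2303 × 0.383 = 882
15–29: 3095 × 0.966 = 2990
30–44: 1898 × 0.974 = 1849
45–59: 2303 × 0.94 = 2165
60–74: 7316 × 0.971 = 7104
75+: 5151 × 0.939 + 18567 × 0.564 = 4837 + 10472 = 15309
Net migration: 15–29 − 300 → 2690; 45–59 − 280 → 1885
→ [882, 2690, 1849, 1885, 7104, 15309]
Scenario B total after 4 periods: 29719
Difference B − A = 29719 − 28502 = 1217

1217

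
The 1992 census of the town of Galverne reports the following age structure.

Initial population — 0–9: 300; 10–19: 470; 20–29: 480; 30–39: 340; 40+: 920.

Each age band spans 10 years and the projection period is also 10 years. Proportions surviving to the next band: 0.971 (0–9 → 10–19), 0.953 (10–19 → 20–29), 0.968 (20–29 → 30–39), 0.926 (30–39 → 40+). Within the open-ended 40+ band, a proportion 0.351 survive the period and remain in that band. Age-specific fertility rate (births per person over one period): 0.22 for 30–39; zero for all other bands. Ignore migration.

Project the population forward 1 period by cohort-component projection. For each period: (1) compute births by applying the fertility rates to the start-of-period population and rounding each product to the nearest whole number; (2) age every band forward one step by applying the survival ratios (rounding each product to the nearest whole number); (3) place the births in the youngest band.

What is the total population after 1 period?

1917

Period 1:
Births: 340 * 0.22 = 75
10–19: 300 * 0.971 = 291
20–29: 470 * 0.953 = 448
30–39: 480 * 0.968 = 465
40+: 340 * 0.926 + 920 * 0.351 = 315 + 323 = 638
Population now: 0–9=75, 10–19=291, 20–29=448, 30–39=465, 40+=638
Total after period 1: 75 + 291 + 448 + 465 + 638 = 1917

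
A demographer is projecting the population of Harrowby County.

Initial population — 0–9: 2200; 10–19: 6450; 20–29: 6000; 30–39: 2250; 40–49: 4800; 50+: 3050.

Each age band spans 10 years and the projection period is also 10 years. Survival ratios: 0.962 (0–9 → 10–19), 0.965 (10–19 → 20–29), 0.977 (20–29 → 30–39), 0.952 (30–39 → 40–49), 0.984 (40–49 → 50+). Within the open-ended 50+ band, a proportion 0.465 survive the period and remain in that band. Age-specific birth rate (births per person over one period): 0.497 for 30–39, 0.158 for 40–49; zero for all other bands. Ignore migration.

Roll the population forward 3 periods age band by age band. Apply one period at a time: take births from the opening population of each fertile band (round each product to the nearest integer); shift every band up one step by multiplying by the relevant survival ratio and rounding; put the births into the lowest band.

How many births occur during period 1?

Period 1.
Births: 2250 × 0.497 = 1118, 4800 × 0.158 = 758 → total 1876
10–19: 2200 × 0.962 = 2116
20–29: 6450 × 0.965 = 6224
30–39: 6000 × 0.977 = 5862
40–49: 2250 × 0.952 = 2142
50+: 4800 × 0.984 + 3050 × 0.465 = 4723 + 1418 = 6141
→ [1876, 2116, 6224, 5862, 2142, 6141]

1876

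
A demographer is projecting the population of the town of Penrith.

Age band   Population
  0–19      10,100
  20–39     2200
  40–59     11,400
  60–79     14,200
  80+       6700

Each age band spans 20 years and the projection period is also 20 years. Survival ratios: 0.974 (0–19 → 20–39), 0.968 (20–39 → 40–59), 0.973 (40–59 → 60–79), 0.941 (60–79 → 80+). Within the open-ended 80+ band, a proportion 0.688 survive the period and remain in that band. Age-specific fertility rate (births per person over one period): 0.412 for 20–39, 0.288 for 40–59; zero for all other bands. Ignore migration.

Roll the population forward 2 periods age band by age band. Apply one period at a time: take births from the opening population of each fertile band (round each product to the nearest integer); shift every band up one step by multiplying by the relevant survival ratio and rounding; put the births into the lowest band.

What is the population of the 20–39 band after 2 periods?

4080

[period 1]
Births: 2200 × 0.412 = 906 ; 11400 × 0.288 = 3283 ⇒ total 4189
20–39: 10100 × 0.974 = 9837
40–59: 2200 × 0.968 = 2130
60–79: 11400 × 0.973 = 11092
80+: 14200 × 0.941 + 6700 × 0.688 = 13362 + 4610 = 17972
Population now: 0–19=4189, 20–39=9837, 40–59=2130, 60–79=11092, 80+=17972
[period 2]
Births: 9837 × 0.412 = 4053 ; 2130 × 0.288 = 613 ⇒ total 4666
20–39: 4189 × 0.974 = 4080
40–59: 9837 × 0.968 = 9522
60–79: 2130 × 0.973 = 2072
80+: 11092 × 0.941 + 17972 × 0.688 = 10438 + 12365 = 22803
Population now: 0–19=4666, 20–39=4080, 40–59=9522, 60–79=2072, 80+=22803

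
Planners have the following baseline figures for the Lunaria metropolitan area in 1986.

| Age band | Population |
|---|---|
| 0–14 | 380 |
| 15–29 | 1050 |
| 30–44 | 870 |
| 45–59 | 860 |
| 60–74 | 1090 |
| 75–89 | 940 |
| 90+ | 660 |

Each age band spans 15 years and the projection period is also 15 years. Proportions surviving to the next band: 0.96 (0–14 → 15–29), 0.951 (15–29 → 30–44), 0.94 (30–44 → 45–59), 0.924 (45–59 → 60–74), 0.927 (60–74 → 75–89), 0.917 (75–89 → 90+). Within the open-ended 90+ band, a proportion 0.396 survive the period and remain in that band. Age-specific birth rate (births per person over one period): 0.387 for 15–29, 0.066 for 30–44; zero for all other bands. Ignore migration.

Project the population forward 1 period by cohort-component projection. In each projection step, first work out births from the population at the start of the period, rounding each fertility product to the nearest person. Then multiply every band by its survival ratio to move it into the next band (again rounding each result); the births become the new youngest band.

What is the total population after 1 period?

Period 1:
Births: 1050 * 0.387 = 406 ; 870 * 0.066 = 57 → total 463
15–29: 380 * 0.96 = 365
30–44: 1050 * 0.951 = 999
45–59: 870 * 0.94 = 818
60–74: 860 * 0.924 = 795
75–89: 1090 * 0.927 = 1010
90+: 940 * 0.917 + 660 * 0.396 = 862 + 261 = 1123
→ [463, 365, 999, 818, 795, 1010, 1123]
Total after period 1: 463 + 365 + 999 + 818 + 795 + 1010 + 1123 = 5573

5573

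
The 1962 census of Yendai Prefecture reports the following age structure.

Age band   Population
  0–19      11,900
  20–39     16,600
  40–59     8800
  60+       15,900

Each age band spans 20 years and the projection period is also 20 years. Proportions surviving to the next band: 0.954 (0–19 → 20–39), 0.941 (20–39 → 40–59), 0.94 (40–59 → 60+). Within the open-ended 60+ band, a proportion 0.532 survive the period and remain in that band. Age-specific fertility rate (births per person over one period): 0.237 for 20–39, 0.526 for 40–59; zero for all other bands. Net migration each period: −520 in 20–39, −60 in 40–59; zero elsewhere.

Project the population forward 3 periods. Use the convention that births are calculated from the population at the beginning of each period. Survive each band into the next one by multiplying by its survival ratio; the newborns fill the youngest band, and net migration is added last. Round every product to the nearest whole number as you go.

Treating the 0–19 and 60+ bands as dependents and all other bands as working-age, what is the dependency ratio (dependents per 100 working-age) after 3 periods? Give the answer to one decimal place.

173.0

Call the bands 1 to 4, youngest first.
Period 1:
Births: 16600 × 0.237 = 3934  |  8800 × 0.526 = 4629 ⇒ total 8563
Band 2: 11900 × 0.954 = 11353
Band 3: 16600 × 0.941 = 15621
Band 4: 8800 × 0.94 + 15900 × 0.532 = 8272 + 8459 = 16731
Net migration: Band 2 − 520 → 10833; Band 3 − 60 → 15561
→ [8563, 10833, 15561, 16731]
Period 2:
Births: 10833 × 0.237 = 2567  |  15561 × 0.526 = 8185 ⇒ total 10752
Band 2: 8563 × 0.954 = 8169
Band 3: 10833 × 0.941 = 10194
Band 4: 15561 × 0.94 + 16731 × 0.532 = 14627 + 8901 = 23528
Net migration: Band 2 − 520 → 7649; Band 3 − 60 → 10134
→ [10752, 7649, 10134, 23528]
Period 3:
Births: 7649 × 0.237 = 1813  |  10134 × 0.526 = 5330 ⇒ total 7143
Band 2: 10752 × 0.954 = 10257
Band 3: 7649 × 0.941 = 7198
Band 4: 10134 × 0.94 + 23528 × 0.532 = 9526 + 12517 = 22043
Net migration: Band 2 − 520 → 9737; Band 3 − 60 → 7138
→ [7143, 9737, 7138, 22043]
Dependents (band 0–19 + band 60+) = 7143 + 22043 = 29186; working-age = 16875; ratio = 29186/16875 × 100 = 173.0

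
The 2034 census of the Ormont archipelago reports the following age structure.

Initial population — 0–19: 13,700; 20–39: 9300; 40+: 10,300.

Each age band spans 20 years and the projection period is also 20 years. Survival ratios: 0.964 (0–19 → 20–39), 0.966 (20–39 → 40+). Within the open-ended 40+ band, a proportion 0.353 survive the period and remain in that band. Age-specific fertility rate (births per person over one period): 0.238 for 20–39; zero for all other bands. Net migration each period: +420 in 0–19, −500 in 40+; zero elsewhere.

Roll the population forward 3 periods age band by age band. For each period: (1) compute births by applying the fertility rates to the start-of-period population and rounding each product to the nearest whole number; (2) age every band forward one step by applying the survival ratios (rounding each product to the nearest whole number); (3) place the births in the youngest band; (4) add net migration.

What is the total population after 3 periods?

12248

Numbering the groups 1..3 from youngest to oldest:
— Period 1 —
Births: 9300 × 0.238 = 2213
Group 2: 13700 × 0.964 = 13207
Group 3: 9300 × 0.966 + 10300 × 0.353 = 8984 + 3636 = 12620
Net migration: Group 1 + 420 → 2633; Group 3 − 500 → 12120
Population now: 0–19=2633, 20–39=13207, 40+=12120
— Period 2 —
Births: 13207 × 0.238 = 3143
Group 2: 2633 × 0.964 = 2538
Group 3: 13207 × 0.966 + 12120 × 0.353 = 12758 + 4278 = 17036
Net migration: Group 1 + 420 → 3563; Group 3 − 500 → 16536
Population now: 0–19=3563, 20–39=2538, 40+=16536
— Period 3 —
Births: 2538 × 0.238 = 604
Group 2: 3563 × 0.964 = 3435
Group 3: 2538 × 0.966 + 16536 × 0.353 = 2452 + 5837 = 8289
Net migration: Group 1 + 420 → 1024; Group 3 − 500 → 7789
Population now: 0–19=1024, 20–39=3435, 40+=7789
Total after period 3: 1024 + 3435 + 7789 = 12248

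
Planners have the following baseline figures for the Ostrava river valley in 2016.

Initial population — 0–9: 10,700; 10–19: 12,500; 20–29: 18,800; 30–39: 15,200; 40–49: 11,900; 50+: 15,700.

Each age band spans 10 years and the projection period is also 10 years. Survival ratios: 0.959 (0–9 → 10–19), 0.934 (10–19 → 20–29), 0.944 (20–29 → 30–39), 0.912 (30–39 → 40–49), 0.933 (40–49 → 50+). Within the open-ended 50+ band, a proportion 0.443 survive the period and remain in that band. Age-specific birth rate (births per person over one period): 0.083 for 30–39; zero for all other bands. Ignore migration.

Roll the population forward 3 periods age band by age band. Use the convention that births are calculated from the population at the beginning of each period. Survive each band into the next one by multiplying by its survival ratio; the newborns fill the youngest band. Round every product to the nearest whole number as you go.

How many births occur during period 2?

Numbering the bands 1..6 from youngest to oldest:
[period 1]
Births: 15200 × 0.083 = 1262
Band 2: 10700 × 0.959 = 10261
Band 3: 12500 × 0.934 = 11675
Band 4: 18800 × 0.944 = 17747
Band 5: 15200 × 0.912 = 13862
Band 6: 11900 × 0.933 + 15700 × 0.443 = 11103 + 6955 = 18058
Giving 1262 / 10261 / 11675 / 17747 / 13862 / 18058.
[period 2]
Births: 17747 × 0.083 = 1473
Band 2: 1262 × 0.959 = 1210
Band 3: 10261 × 0.934 = 9584
Band 4: 11675 × 0.944 = 11021
Band 5: 17747 × 0.912 = 16185
Band 6: 13862 × 0.933 + 18058 × 0.443 = 12933 + 8000 = 20933
Giving 1473 / 1210 / 9584 / 11021 / 16185 / 20933.

1473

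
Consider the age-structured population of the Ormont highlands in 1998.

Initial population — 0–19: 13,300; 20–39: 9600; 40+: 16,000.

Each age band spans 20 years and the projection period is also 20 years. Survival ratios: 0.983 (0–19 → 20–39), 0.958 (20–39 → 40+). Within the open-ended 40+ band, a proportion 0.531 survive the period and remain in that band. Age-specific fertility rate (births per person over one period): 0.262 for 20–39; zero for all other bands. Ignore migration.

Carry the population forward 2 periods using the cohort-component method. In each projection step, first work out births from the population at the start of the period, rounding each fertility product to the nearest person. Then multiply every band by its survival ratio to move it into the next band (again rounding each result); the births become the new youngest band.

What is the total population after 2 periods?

[period 1]
Births: 9600 × 0.262 = 2515
20–39: 13300 × 0.983 = 13074
40+: 9600 × 0.958 + 16000 × 0.531 = 9197 + 8496 = 17693
→ [2515, 13074, 17693]
[period 2]
Births: 13074 × 0.262 = 3425
20–39: 2515 × 0.983 = 2472
40+: 13074 × 0.958 + 17693 × 0.531 = 12525 + 9395 = 21920
→ [3425, 2472, 21920]
Total after period 2: 3425 + 2472 + 21920 = 27817

27817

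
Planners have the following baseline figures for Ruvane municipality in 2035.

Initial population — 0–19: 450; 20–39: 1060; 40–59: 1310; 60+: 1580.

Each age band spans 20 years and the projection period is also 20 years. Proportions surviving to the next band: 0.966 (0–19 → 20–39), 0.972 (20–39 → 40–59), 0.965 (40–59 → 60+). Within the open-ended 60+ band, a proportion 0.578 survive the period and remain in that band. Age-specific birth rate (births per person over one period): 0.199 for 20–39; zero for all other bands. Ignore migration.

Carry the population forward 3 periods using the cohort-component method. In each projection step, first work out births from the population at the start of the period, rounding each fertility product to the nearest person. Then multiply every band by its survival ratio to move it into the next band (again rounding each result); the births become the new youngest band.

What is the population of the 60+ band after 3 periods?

(Groups numbered youngest = 1 to oldest = 4.)
Period 1.
Births: 1060 × 0.199 = 211
Group 2: 450 × 0.966 = 435
Group 3: 1060 × 0.972 = 1030
Group 4: 1310 × 0.965 + 1580 × 0.578 = 1264 + 913 = 2177
Giving 211 / 435 / 1030 / 2177.
Period 2.
Births: 435 × 0.199 = 87
Group 2: 211 × 0.966 = 204
Group 3: 435 × 0.972 = 423
Group 4: 1030 × 0.965 + 2177 × 0.578 = 994 + 1258 = 2252
Giving 87 / 204 / 423 / 2252.
Period 3.
Births: 204 × 0.199 = 41
Group 2: 87 × 0.966 = 84
Group 3: 204 × 0.972 = 198
Group 4: 423 × 0.965 + 2252 × 0.578 = 408 + 1302 = 1710
Giving 41 / 84 / 198 / 1710.

1710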